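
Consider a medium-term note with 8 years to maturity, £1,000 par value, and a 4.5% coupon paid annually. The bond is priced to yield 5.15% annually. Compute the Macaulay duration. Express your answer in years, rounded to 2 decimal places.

Periodic yield y = 0.0515. Discount each cash flow and weight by its year:
  t   CF        PV=CF/(1+0.0515)^t    t·PV
  1        45.00        42.7960        42.7960
  2        45.00        40.7000        81.3999
  3        45.00        38.7066       116.1197
  4        45.00        36.8108       147.2433
  5        45.00        35.0079       175.0395
  6        45.00        33.2933       199.7598
  7        45.00        31.6627       221.6387
  8     1,045.00       699.2655     5,594.1236
  Σ                    958.2427     6,578.1206
Price P = Σ PV = 958.2427.
Macaulay duration = Σ(t·PV) / P = 6,578.1206 / 958.2427 = 6.86478 years.

6.86 years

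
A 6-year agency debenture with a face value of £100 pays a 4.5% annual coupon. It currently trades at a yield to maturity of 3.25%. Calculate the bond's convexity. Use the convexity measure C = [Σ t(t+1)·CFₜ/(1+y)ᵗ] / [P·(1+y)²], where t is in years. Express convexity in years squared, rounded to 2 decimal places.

With y = 0.0325:
  t   CF        PV=CF/(1+0.0325)^t    t·PV        t(t+1)·PV
  1         4.50         4.3584         4.3584           8.7167
  2         4.50         4.2212         8.4423          25.3270
  3         4.50         4.0883        12.2649          49.0596
  4         4.50         3.9596        15.8384          79.1922
  5         4.50         3.8350        19.1749         115.0492
  6       104.50        86.2533       517.5200       3,622.6403
  Σ                    106.7157       577.5989       3,899.9849
P = 106.7157.
Convexity = Σ t(t+1)·PV / [P·(1+y)²] = 3,899.9849 / (106.7157 × 1.066056) = 34.28107.

34.28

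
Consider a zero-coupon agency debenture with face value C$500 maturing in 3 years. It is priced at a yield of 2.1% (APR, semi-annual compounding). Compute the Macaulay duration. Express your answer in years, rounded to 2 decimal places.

A zero-coupon bond has a single cash flow at maturity, so its Macaulay duration equals its maturity: 3 years.
(Equivalently: 6 semi-annual periods ÷ 2 = 3 years.)

3.00 years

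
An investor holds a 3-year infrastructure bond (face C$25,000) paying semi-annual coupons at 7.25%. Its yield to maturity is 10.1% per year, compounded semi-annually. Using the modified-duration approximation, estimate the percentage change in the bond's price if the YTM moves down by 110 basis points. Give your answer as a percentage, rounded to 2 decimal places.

+2.87%

Periodic yield y = 0.0505. Modified duration first:
  t   CF        PV=CF/(1+0.0505)^t    t·PV
  1       906.25       862.6844       862.6844
  2       906.25       821.2132     1,642.4263
  3       906.25       781.7355     2,345.2066
  4       906.25       744.1557     2,976.6227
  5       906.25       708.3824     3,541.9118
  6    25,906.25    19,276.5013   115,659.0078
  Σ                 23,194.6724   127,027.8596
P = 23,194.6724; D_Mac = 5.47660 half-year periods = 2.73830 yrs; D_mod = 2.73830/(1+0.0505) = 2.60666 yrs.
ΔP/P ≈ -D_mod · Δy = -2.60666 × (-0.011) = +0.028673 = +2.8673%.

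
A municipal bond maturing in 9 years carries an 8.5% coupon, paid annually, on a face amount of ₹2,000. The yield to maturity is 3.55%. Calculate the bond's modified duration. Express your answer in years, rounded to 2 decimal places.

6.77 years

Periodic yield y = 0.0355. First find Macaulay duration:
  t   CF        PV=CF/(1+0.0355)^t    t·PV
  1       170.00       164.1719       164.1719
  2       170.00       158.5436       317.0872
  3       170.00       153.1083       459.3248
  4       170.00       147.8593       591.4370
  5       170.00       142.7902       713.9510
  6       170.00       137.8949       827.3696
  7       170.00       133.1675       932.1724
  8       170.00       128.6021     1,028.8169
  9     2,170.00     1,585.2903    14,267.6128
  Σ                  2,751.4280    19,301.9435
P = 2,751.4280; Macaulay duration = 19,301.9435 / 2,751.4280 = 7.01525 years.
Modified duration = D_Mac / (1 + y) = 7.01525 / 1.0355 = 6.77474 years.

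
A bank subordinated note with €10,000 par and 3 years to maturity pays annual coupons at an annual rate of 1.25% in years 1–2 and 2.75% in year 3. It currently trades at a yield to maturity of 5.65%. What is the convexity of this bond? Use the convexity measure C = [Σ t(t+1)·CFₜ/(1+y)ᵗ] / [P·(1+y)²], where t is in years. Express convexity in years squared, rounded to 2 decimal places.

With y = 0.0565:
  t   CF        PV=CF/(1+0.0565)^t    t·PV        t(t+1)·PV
  1       125.00       118.3152       118.3152         236.6304
  2       125.00       111.9879       223.9758         671.9273
  3    10,275.00     8,713.1126    26,139.3378     104,557.3512
  Σ                  8,943.4157    26,481.6287     105,465.9088
P = 8,943.4157.
Convexity = Σ t(t+1)·PV / [P·(1+y)²] = 105,465.9088 / (8,943.4157 × 1.116192) = 10.56500.

10.57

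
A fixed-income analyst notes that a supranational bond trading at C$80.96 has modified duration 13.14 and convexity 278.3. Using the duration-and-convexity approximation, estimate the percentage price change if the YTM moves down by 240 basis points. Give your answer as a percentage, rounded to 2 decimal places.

Duration effect: -D_mod·Δy = -13.14 × (-0.024) = +0.315360
Convexity effect: ½·C·(Δy)² = 0.5 × 278.3 × (-0.024)² = +0.0801504
ΔP/P ≈ +0.315360 + 0.0801504 = +0.3955104
= +39.55104%.

+39.55%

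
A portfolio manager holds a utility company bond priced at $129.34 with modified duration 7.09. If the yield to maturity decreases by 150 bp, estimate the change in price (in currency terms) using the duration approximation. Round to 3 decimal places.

+$13.755

Duration approximation: ΔP/P ≈ -D_mod · Δy = -7.09 × (-0.015) = +0.106350.
ΔP ≈ 129.34 × (+0.106350) = +13.755309.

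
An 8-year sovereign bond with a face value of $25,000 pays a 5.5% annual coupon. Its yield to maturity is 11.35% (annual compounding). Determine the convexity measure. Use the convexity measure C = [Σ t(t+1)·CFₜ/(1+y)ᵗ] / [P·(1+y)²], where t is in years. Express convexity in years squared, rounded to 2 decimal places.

42.84

With y = 0.1135:
  t   CF        PV=CF/(1+0.1135)^t    t·PV        t(t+1)·PV
  1     1,375.00     1,234.8451     1,234.8451       2,469.6902
  2     1,375.00     1,108.9763     2,217.9526       6,653.8577
  3     1,375.00       995.9374     2,987.8121      11,951.2486
  4     1,375.00       894.4206     3,577.6826      17,888.4128
  5     1,375.00       803.2516     4,016.2579      24,097.5476
  6     1,375.00       721.3755     4,328.2528      30,297.7697
  7     1,375.00       647.8451     4,534.9154      36,279.3231
  8    26,375.00    11,160.1671    89,281.3368     803,532.0313
  Σ                 17,566.8186   112,179.0553     933,169.8809
P = 17,566.8186.
Convexity = Σ t(t+1)·PV / [P·(1+y)²] = 933,169.8809 / (17,566.8186 × 1.239882) = 42.84372.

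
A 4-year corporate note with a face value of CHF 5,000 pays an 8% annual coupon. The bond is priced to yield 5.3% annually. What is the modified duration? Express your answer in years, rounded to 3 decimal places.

3.416 years

Periodic yield y = 0.053. First find Macaulay duration:
  t   CF        PV=CF/(1+0.053)^t    t·PV
  1       400.00       379.8670       379.8670
  2       400.00       360.7474       721.4949
  3       400.00       342.5902     1,027.7705
  4     5,400.00     4,392.1815    17,568.7259
  Σ                  5,475.3861    19,697.8582
P = 5,475.3861; Macaulay duration = 19,697.8582 / 5,475.3861 = 3.59753 years.
Modified duration = D_Mac / (1 + y) = 3.59753 / 1.053 = 3.41646 years.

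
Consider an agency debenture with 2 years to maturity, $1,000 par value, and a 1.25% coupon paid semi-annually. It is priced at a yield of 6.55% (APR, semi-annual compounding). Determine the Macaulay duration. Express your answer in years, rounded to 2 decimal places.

1.98 years

Periodic yield y = 0.03275. Discount each cash flow and weight by its period:
  t   CF        PV=CF/(1+0.03275)^t    t·PV
  1         6.25         6.0518         6.0518
  2         6.25         5.8599        11.7198
  3         6.25         5.6741        17.0222
  4     1,006.25       884.5555     3,538.2219
  Σ                    902.1412     3,573.0157
Price P = Σ PV = 902.1412.
Macaulay duration = Σ(t·PV) / P = 3,573.0157 / 902.1412 = 3.96059 half-year periods.
In years: 3.96059 / 2 = 1.98030 years.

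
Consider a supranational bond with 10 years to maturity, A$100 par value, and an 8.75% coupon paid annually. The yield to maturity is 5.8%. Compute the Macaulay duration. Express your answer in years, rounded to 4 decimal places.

7.3536 years

Periodic yield y = 0.058. Discount each cash flow and weight by its year:
  t   CF        PV=CF/(1+0.058)^t    t·PV
  1         8.75         8.2703         8.2703
  2         8.75         7.8169        15.6339
  3         8.75         7.3884        22.1652
  4         8.75         6.9834        27.9335
  5         8.75         6.6005        33.0027
  6         8.75         6.2387        37.4322
  7         8.75         5.8967        41.2768
  8         8.75         5.5734        44.5875
  9         8.75         5.2679        47.4110
  10      108.75        61.8832       618.8318
  Σ                    121.9195       896.5449
Price P = Σ PV = 121.9195.
Macaulay duration = Σ(t·PV) / P = 896.5449 / 121.9195 = 7.35358 years.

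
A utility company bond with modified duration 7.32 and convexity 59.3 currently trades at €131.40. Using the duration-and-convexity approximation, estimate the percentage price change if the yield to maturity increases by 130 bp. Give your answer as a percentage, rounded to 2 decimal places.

-9.01%

Duration effect: -D_mod·Δy = -7.32 × (+0.013) = -0.095160
Convexity effect: ½·C·(Δy)² = 0.5 × 59.3 × (0.013)² = +0.00501085
ΔP/P ≈ -0.095160 + 0.00501085 = -0.09014915
= -9.014915%.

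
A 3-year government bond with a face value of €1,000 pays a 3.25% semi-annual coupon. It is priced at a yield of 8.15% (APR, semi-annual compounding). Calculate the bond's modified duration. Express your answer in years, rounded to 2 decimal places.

Periodic yield y = 0.04075. First find Macaulay duration:
  t   CF        PV=CF/(1+0.04075)^t    t·PV
  1        16.25        15.6137        15.6137
  2        16.25        15.0024        30.0048
  3        16.25        14.4150        43.2449
  4        16.25        13.8506        55.4023
  5        16.25        13.3083        66.5413
  6     1,016.25       799.6907     4,798.1442
  Σ                    871.8806     5,008.9512
P = 871.8806; Macaulay duration = 5,008.9512 / 871.8806 = 5.74500 half-year periods = 2.87250 years.
Modified duration = D_Mac / (1 + y) = 2.87250 / 1.04075 = 2.76003 years.

2.76 years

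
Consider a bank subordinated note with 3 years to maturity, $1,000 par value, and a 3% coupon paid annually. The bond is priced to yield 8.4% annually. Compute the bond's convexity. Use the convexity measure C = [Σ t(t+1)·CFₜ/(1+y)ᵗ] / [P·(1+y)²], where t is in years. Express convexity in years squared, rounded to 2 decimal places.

9.79

With y = 0.084:
  t   CF        PV=CF/(1+0.084)^t    t·PV        t(t+1)·PV
  1        30.00        27.6753        27.6753          55.3506
  2        30.00        25.5307        51.0614         153.1842
  3     1,030.00       808.6291     2,425.8874       9,703.5495
  Σ                    861.8351     2,504.6240       9,912.0842
P = 861.8351.
Convexity = Σ t(t+1)·PV / [P·(1+y)²] = 9,912.0842 / (861.8351 × 1.175056) = 9.78774.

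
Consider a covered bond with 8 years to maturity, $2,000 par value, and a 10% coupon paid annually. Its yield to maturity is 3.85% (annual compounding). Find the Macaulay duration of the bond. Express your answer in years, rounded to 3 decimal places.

6.232 years

Periodic yield y = 0.0385. Discount each cash flow and weight by its year:
  t   CF        PV=CF/(1+0.0385)^t    t·PV
  1       200.00       192.5855       192.5855
  2       200.00       185.4458       370.8916
  3       200.00       178.5708       535.7125
  4       200.00       171.9507       687.8029
  5       200.00       165.5760       827.8802
  6       200.00       159.4377       956.6261
  7       200.00       153.5269     1,074.6883
  8     2,200.00     1,626.1877    13,009.5017
  Σ                  2,833.2811    17,655.6887
Price P = Σ PV = 2,833.2811.
Macaulay duration = Σ(t·PV) / P = 17,655.6887 / 2,833.2811 = 6.23153 years.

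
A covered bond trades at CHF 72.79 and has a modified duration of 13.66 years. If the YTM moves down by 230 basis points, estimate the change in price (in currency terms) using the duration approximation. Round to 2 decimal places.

Duration approximation: ΔP/P ≈ -D_mod · Δy = -13.66 × (-0.023) = +0.314180.
ΔP ≈ 72.79 × (+0.314180) = +22.8691622.

+CHF 22.87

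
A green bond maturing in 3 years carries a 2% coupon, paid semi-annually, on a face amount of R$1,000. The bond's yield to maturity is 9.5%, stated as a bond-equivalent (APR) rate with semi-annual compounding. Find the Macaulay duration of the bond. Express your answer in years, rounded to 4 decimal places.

Periodic yield y = 0.0475. Discount each cash flow and weight by its period:
  t   CF        PV=CF/(1+0.0475)^t    t·PV
  1        10.00         9.5465         9.5465
  2        10.00         9.1136        18.2273
  3        10.00         8.7004        26.1011
  4        10.00         8.3058        33.2234
  5        10.00         7.9292        39.6460
  6     1,010.00       764.5347     4,587.2080
  Σ                    808.1303     4,713.9524
Price P = Σ PV = 808.1303.
Macaulay duration = Σ(t·PV) / P = 4,713.9524 / 808.1303 = 5.83316 half-year periods.
In years: 5.83316 / 2 = 2.91658 years.

2.9166 years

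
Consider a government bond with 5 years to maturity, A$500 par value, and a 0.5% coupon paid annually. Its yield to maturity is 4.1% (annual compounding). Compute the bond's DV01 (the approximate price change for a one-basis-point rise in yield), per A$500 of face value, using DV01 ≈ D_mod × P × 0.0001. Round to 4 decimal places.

Periodic yield y = 0.041.
  t   CF        PV=CF/(1+0.041)^t    t·PV
  1         2.50         2.4015         2.4015
  2         2.50         2.3070         4.6139
  3         2.50         2.2161         6.6483
  4         2.50         2.1288         8.5152
  5       502.50       411.0384     2,055.1921
  Σ                    420.0918     2,077.3711
P = 420.0918; D_Mac = 4.94504 yrs; D_mod = 4.75028 yrs.
DV01 ≈ 4.75028 × 420.0918 × 0.0001 = 0.199555.

A$0.1996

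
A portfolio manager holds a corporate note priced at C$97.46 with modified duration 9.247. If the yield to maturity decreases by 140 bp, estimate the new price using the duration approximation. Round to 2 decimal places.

C$110.08

Duration approximation: ΔP/P ≈ -D_mod · Δy = -9.247 × (-0.014) = +0.129458.
New price ≈ 97.46 × (1 + 0.129458) = 110.07697668.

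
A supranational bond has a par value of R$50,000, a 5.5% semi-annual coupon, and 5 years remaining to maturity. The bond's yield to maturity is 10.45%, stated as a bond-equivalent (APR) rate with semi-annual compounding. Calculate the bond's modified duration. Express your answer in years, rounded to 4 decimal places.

Periodic yield y = 0.05225. First find Macaulay duration:
  t   CF        PV=CF/(1+0.05225)^t    t·PV
  1     1,375.00     1,306.7237     1,306.7237
  2     1,375.00     1,241.8377     2,483.6753
  3     1,375.00     1,180.1736     3,540.5208
  4     1,375.00     1,121.5715     4,486.2860
  5     1,375.00     1,065.8793     5,329.3965
  6     1,375.00     1,012.9525     6,077.7152
  7     1,375.00       962.6539     6,738.5770
  8     1,375.00       914.8528     7,318.8224
  9     1,375.00       869.4253     7,824.8280
  10   51,375.00    30,871.8383   308,718.3829
  Σ                 40,547.9085   353,824.9277
P = 40,547.9085; Macaulay duration = 353,824.9277 / 40,547.9085 = 8.72610 half-year periods = 4.36305 years.
Modified duration = D_Mac / (1 + y) = 4.36305 / 1.05225 = 4.14640 years.

4.1464 years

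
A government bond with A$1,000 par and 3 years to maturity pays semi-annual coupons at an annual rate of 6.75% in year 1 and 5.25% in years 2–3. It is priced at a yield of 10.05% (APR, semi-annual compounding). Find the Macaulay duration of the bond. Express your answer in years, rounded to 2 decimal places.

2.77 years

Periodic yield y = 0.05025. Discount each cash flow and weight by its period:
  t   CF        PV=CF/(1+0.05025)^t    t·PV
  1        33.75        32.1352        32.1352
  2        33.75        30.5977        61.1953
  3        26.25        22.6595        67.9786
  4        26.25        21.5754        86.3015
  5        26.25        20.5431       102.7155
  6     1,026.25       764.7105     4,588.2627
  Σ                    892.2214     4,938.5889
Price P = Σ PV = 892.2214.
Macaulay duration = Σ(t·PV) / P = 4,938.5889 / 892.2214 = 5.53516 half-year periods.
In years: 5.53516 / 2 = 2.76758 years.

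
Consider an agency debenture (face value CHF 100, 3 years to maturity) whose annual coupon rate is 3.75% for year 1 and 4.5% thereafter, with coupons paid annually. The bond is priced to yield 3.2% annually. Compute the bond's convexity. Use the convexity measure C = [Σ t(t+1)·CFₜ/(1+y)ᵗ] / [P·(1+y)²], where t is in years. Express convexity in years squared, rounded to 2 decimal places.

10.70

With y = 0.032:
  t   CF        PV=CF/(1+0.032)^t    t·PV        t(t+1)·PV
  1         3.75         3.6337         3.6337           7.2674
  2         4.50         4.2253         8.4505          25.3515
  3       104.50        95.0774       285.2321       1,140.9285
  Σ                    102.9364       297.3164       1,173.5475
P = 102.9364.
Convexity = Σ t(t+1)·PV / [P·(1+y)²] = 1,173.5475 / (102.9364 × 1.065024) = 10.70465.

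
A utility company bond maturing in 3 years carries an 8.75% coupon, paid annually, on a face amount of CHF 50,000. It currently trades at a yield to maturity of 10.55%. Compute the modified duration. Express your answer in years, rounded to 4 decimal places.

2.4961 years

Periodic yield y = 0.1055. First find Macaulay duration:
  t   CF        PV=CF/(1+0.1055)^t    t·PV
  1     4,375.00     3,957.4853     3,957.4853
  2     4,375.00     3,579.8148     7,159.6297
  3    54,375.00    40,246.0284   120,738.0852
  Σ                 47,783.3285   131,855.2001
P = 47,783.3285; Macaulay duration = 131,855.2001 / 47,783.3285 = 2.75944 years.
Modified duration = D_Mac / (1 + y) = 2.75944 / 1.1055 = 2.49610 years.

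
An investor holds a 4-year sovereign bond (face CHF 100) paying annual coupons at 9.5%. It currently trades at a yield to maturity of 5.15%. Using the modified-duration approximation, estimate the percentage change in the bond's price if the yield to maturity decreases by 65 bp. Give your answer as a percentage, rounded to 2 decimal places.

Periodic yield y = 0.0515. Modified duration first:
  t   CF        PV=CF/(1+0.0515)^t    t·PV
  1         9.50         9.0347         9.0347
  2         9.50         8.5922        17.1844
  3         9.50         8.1714        24.5142
  4       109.50        89.5730       358.2919
  Σ                    115.3713       409.0252
P = 115.3713; D_Mac = 3.54529 yrs; D_mod = 3.54529/(1+0.0515) = 3.37165 yrs.
ΔP/P ≈ -D_mod · Δy = -3.37165 × (-0.0065) = +0.021916 = +2.1916%.

+2.19%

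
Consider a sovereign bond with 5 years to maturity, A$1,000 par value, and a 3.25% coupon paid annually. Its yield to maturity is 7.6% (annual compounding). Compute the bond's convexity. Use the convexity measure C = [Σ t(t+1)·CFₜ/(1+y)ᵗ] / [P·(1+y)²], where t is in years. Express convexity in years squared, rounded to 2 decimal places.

With y = 0.076:
  t   CF        PV=CF/(1+0.076)^t    t·PV        t(t+1)·PV
  1        32.50        30.2045        30.2045          60.4089
  2        32.50        28.0711        56.1421         168.4264
  3        32.50        26.0883        78.2650         313.0602
  4        32.50        24.2457        96.9827         484.9135
  5     1,032.50       715.8610     3,579.3050      21,475.8300
  Σ                    824.4705     3,840.8993      22,502.6390
P = 824.4705.
Convexity = Σ t(t+1)·PV / [P·(1+y)²] = 22,502.6390 / (824.4705 × 1.157776) = 23.57403.

23.57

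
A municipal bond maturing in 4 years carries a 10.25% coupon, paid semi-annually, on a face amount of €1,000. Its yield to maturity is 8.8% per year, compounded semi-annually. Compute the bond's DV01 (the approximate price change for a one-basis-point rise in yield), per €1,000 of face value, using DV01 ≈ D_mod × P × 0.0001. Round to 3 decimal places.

€0.341

Periodic yield y = 0.044.
  t   CF        PV=CF/(1+0.044)^t    t·PV
  1        51.25        49.0900        49.0900
  2        51.25        47.0211        94.0422
  3        51.25        45.0394       135.1181
  4        51.25        43.1412       172.5647
  5        51.25        41.3230       206.6148
  6        51.25        39.5814       237.4883
  7        51.25        37.9132       265.3924
  8     1,051.25       744.9069     5,959.2555
  Σ                  1,048.0162     7,119.5659
P = 1,048.0162; D_Mac = 6.79337 half-year periods = 3.39669 yrs; D_mod = 3.25353 yrs.
DV01 ≈ 3.25353 × 1,048.0162 × 0.0001 = 0.340975.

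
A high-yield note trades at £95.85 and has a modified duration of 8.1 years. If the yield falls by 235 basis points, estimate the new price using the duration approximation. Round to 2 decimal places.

£114.10

Duration approximation: ΔP/P ≈ -D_mod · Δy = -8.1 × (-0.0235) = +0.190350.
New price ≈ 95.85 × (1 + 0.190350) = 114.0950475.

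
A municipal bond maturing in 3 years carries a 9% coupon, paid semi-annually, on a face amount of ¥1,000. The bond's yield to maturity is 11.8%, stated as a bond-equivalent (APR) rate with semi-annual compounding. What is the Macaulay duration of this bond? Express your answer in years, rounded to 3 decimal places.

Periodic yield y = 0.059. Discount each cash flow and weight by its period:
  t   CF        PV=CF/(1+0.059)^t    t·PV
  1        45.00        42.4929        42.4929
  2        45.00        40.1255        80.2510
  3        45.00        37.8900       113.6700
  4        45.00        35.7790       143.1162
  5        45.00        33.7857       168.9284
  6     1,045.00       740.8675     4,445.2049
  Σ                    930.9406     4,993.6634
Price P = Σ PV = 930.9406.
Macaulay duration = Σ(t·PV) / P = 4,993.6634 / 930.9406 = 5.36411 half-year periods.
In years: 5.36411 / 2 = 2.68205 years.

2.682 years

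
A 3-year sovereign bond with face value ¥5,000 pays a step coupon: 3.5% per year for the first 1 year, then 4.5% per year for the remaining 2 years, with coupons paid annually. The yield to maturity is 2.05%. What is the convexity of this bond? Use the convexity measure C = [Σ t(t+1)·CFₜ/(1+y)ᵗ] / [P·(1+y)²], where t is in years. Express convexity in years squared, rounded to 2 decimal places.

10.98

With y = 0.0205:
  t   CF        PV=CF/(1+0.0205)^t    t·PV        t(t+1)·PV
  1       175.00       171.4846       171.4846         342.9691
  2       225.00       216.0511       432.1022       1,296.3067
  3     5,225.00     4,916.4007    14,749.2020      58,996.8078
  Σ                  5,303.9363    15,352.7887      60,636.0836
P = 5,303.9363.
Convexity = Σ t(t+1)·PV / [P·(1+y)²] = 60,636.0836 / (5,303.9363 × 1.041420) = 10.97759.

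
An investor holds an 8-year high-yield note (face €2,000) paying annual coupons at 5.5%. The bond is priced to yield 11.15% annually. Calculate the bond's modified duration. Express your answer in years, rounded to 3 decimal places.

Periodic yield y = 0.1115. First find Macaulay duration:
  t   CF        PV=CF/(1+0.1115)^t    t·PV
  1       110.00        98.9654        98.9654
  2       110.00        89.0377       178.0753
  3       110.00        80.1059       240.3176
  4       110.00        72.0700       288.2802
  5       110.00        64.8403       324.2017
  6       110.00        58.3359       350.0154
  7       110.00        52.4839       367.3876
  8     2,110.00       905.7466     7,245.9729
  Σ                  1,421.5857     9,093.2161
P = 1,421.5857; Macaulay duration = 9,093.2161 / 1,421.5857 = 6.39653 years.
Modified duration = D_Mac / (1 + y) = 6.39653 / 1.1115 = 5.75486 years.

5.755 years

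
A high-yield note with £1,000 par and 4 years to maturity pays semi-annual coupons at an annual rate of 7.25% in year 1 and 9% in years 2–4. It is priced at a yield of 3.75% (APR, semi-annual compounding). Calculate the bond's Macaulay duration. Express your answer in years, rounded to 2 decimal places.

Periodic yield y = 0.01875. Discount each cash flow and weight by its period:
  t   CF        PV=CF/(1+0.01875)^t    t·PV
  1        36.25        35.5828        35.5828
  2        36.25        34.9279        69.8558
  3        45.00        42.5608       127.6824
  4        45.00        41.7775       167.1098
  5        45.00        41.0085       205.0427
  6        45.00        40.2538       241.5227
  7        45.00        39.5129       276.5905
  8     1,045.00       900.6899     7,205.5196
  Σ                  1,176.3142     8,328.9064
Price P = Σ PV = 1,176.3142.
Macaulay duration = Σ(t·PV) / P = 8,328.9064 / 1,176.3142 = 7.08051 half-year periods.
In years: 7.08051 / 2 = 3.54026 years.

3.54 years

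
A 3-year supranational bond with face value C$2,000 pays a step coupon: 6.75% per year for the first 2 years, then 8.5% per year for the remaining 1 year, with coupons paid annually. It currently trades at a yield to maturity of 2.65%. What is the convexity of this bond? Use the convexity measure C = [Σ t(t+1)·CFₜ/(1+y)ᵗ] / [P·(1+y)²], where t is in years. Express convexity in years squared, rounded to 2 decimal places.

10.52

With y = 0.0265:
  t   CF        PV=CF/(1+0.0265)^t    t·PV        t(t+1)·PV
  1       135.00       131.5149       131.5149         263.0297
  2       135.00       128.1197       256.2394         768.7181
  3     2,170.00     2,006.2399     6,018.7198      24,074.8793
  Σ                  2,265.8745     6,406.4741      25,106.6271
P = 2,265.8745.
Convexity = Σ t(t+1)·PV / [P·(1+y)²] = 25,106.6271 / (2,265.8745 × 1.053702) = 10.51561.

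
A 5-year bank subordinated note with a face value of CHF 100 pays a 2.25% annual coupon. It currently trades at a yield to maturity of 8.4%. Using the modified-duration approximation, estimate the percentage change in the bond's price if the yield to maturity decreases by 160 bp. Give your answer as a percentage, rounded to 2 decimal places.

+7.01%

Periodic yield y = 0.084. Modified duration first:
  t   CF        PV=CF/(1+0.084)^t    t·PV
  1         2.25         2.0756         2.0756
  2         2.25         1.9148         3.8296
  3         2.25         1.7664         5.2993
  4         2.25         1.6295         6.5182
  5       102.25        68.3151       341.5757
  Σ                     75.7015       359.2983
P = 75.7015; D_Mac = 4.74625 yrs; D_mod = 4.74625/(1+0.084) = 4.37846 yrs.
ΔP/P ≈ -D_mod · Δy = -4.37846 × (-0.016) = +0.070055 = +7.0055%.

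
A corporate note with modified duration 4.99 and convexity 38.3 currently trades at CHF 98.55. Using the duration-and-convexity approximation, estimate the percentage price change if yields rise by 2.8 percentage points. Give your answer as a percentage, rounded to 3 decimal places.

-12.471%

Duration effect: -D_mod·Δy = -4.99 × (+0.028) = -0.139720
Convexity effect: ½·C·(Δy)² = 0.5 × 38.3 × (0.028)² = +0.0150136
ΔP/P ≈ -0.139720 + 0.0150136 = -0.1247064
= -12.47064%.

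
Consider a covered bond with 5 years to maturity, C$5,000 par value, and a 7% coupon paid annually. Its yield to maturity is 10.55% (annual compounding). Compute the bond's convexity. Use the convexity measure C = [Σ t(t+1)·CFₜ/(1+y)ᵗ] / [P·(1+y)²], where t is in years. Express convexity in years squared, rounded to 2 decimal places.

With y = 0.1055:
  t   CF        PV=CF/(1+0.1055)^t    t·PV        t(t+1)·PV
  1       350.00       316.5988       316.5988         633.1976
  2       350.00       286.3852       572.7704       1,718.3111
  3       350.00       259.0549       777.1647       3,108.6587
  4       350.00       234.3328       937.3311       4,686.6557
  5     5,350.00     3,240.1122    16,200.5609      97,203.3656
  Σ                  4,336.4839    18,804.4260     107,350.1888
P = 4,336.4839.
Convexity = Σ t(t+1)·PV / [P·(1+y)²] = 107,350.1888 / (4,336.4839 × 1.222130) = 20.25572.

20.26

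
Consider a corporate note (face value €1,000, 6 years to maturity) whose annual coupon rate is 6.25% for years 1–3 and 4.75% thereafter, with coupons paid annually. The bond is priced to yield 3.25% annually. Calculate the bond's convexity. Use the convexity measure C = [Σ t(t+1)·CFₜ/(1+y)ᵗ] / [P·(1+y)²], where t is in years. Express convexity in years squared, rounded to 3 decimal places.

With y = 0.0325:
  t   CF        PV=CF/(1+0.0325)^t    t·PV        t(t+1)·PV
  1        62.50        60.5327        60.5327         121.0654
  2        62.50        58.6273       117.2546         351.7638
  3        62.50        56.7819       170.3457         681.3827
  4        47.50        41.7959       167.1835         835.9174
  5        47.50        40.4803       202.4013       1,214.4078
  6     1,047.50       864.5969     5,187.5813      36,313.0694
  Σ                  1,122.8149     5,905.2991      39,517.6065
P = 1,122.8149.
Convexity = Σ t(t+1)·PV / [P·(1+y)²] = 39,517.6065 / (1,122.8149 × 1.066056) = 33.01432.

33.014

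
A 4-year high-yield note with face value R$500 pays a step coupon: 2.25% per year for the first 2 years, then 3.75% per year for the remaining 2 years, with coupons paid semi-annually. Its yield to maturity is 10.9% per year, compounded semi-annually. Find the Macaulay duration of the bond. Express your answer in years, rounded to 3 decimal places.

3.797 years

Periodic yield y = 0.0545. Discount each cash flow and weight by its period:
  t   CF        PV=CF/(1+0.0545)^t    t·PV
  1        5.625         5.3343         5.3343
  2        5.625         5.0586        10.1172
  3        5.625         4.7971        14.3914
  4        5.625         4.5492        18.1968
  5        9.375         7.1902        35.9508
  6        9.375         6.8185        40.9113
  7        9.375         6.4661        45.2630
  8      509.375       333.1693     2,665.3543
  Σ                    373.3834     2,835.5190
Price P = Σ PV = 373.3834.
Macaulay duration = Σ(t·PV) / P = 2,835.5190 / 373.3834 = 7.59412 half-year periods.
In years: 7.59412 / 2 = 3.79706 years.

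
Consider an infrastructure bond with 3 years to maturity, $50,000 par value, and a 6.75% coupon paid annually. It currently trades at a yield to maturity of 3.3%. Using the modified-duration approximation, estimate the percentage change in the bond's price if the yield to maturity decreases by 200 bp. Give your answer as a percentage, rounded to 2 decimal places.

+5.47%

Periodic yield y = 0.033. Modified duration first:
  t   CF        PV=CF/(1+0.033)^t    t·PV
  1     3,375.00     3,267.1830     3,267.1830
  2     3,375.00     3,162.8102     6,325.6204
  3    53,375.00    48,421.3533   145,264.0600
  Σ                 54,851.3465   154,856.8634
P = 54,851.3465; D_Mac = 2.82321 yrs; D_mod = 2.82321/(1+0.033) = 2.73302 yrs.
ΔP/P ≈ -D_mod · Δy = -2.73302 × (-0.02) = +0.054660 = +5.4660%.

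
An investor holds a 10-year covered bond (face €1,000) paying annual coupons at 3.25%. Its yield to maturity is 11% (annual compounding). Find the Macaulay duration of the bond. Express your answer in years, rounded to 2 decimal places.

8.12 years

Periodic yield y = 0.11. Discount each cash flow and weight by its year:
  t   CF        PV=CF/(1+0.11)^t    t·PV
  1        32.50        29.2793        29.2793
  2        32.50        26.3777        52.7555
  3        32.50        23.7637        71.2912
  4        32.50        21.4088        85.6350
  5        32.50        19.2872        96.4358
  6        32.50        17.3758       104.2550
  7        32.50        15.6539       109.5773
  8        32.50        14.1026       112.8209
  9        32.50        12.7051       114.3455
  10    1,032.50       363.6305     3,636.3047
  Σ                    543.5845     4,412.7001
Price P = Σ PV = 543.5845.
Macaulay duration = Σ(t·PV) / P = 4,412.7001 / 543.5845 = 8.11778 years.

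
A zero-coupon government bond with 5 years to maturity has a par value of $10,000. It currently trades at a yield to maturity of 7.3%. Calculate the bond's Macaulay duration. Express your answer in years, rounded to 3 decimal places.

A zero-coupon bond has a single cash flow at maturity, so its Macaulay duration equals its maturity: 5 years.

5.000 years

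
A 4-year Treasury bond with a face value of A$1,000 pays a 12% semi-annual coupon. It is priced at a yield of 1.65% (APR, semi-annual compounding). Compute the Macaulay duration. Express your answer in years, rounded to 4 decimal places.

3.4141 years

Periodic yield y = 0.00825. Discount each cash flow and weight by its period:
  t   CF        PV=CF/(1+0.00825)^t    t·PV
  1        60.00        59.5091        59.5091
  2        60.00        59.0221       118.0442
  3        60.00        58.5392       175.6175
  4        60.00        58.0602       232.2407
  5        60.00        57.5851       287.9255
  6        60.00        57.1139       342.6834
  7        60.00        56.6466       396.5260
  8     1,060.00       992.5674     7,940.5394
  Σ                  1,399.0435     9,553.0858
Price P = Σ PV = 1,399.0435.
Macaulay duration = Σ(t·PV) / P = 9,553.0858 / 1,399.0435 = 6.82830 half-year periods.
In years: 6.82830 / 2 = 3.41415 years.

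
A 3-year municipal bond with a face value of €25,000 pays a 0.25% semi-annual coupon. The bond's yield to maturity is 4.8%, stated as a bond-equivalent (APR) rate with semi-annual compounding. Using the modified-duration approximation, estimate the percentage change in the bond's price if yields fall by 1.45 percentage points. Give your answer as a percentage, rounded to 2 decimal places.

Periodic yield y = 0.024. Modified duration first:
  t   CF        PV=CF/(1+0.024)^t    t·PV
  1        31.25        30.5176        30.5176
  2        31.25        29.8023        59.6046
  3        31.25        29.1038        87.3115
  4        31.25        28.4217       113.6868
  5        31.25        27.7556       138.7779
  6    25,031.25    21,711.1485   130,266.8910
  Σ                 21,856.7495   130,696.7895
P = 21,856.7495; D_Mac = 5.97970 half-year periods = 2.98985 yrs; D_mod = 2.98985/(1+0.024) = 2.91978 yrs.
ΔP/P ≈ -D_mod · Δy = -2.91978 × (-0.0145) = +0.042337 = +4.2337%.

+4.23%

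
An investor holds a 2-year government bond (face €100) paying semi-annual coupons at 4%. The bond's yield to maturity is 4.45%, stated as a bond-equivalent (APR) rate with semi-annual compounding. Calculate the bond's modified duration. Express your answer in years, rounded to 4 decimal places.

Periodic yield y = 0.02225. First find Macaulay duration:
  t   CF        PV=CF/(1+0.02225)^t    t·PV
  1         2.00         1.9565         1.9565
  2         2.00         1.9139         3.8278
  3         2.00         1.8722         5.6167
  4       102.00        93.4053       373.6214
  Σ                     99.1479       385.0223
P = 99.1479; Macaulay duration = 385.0223 / 99.1479 = 3.88331 half-year periods = 1.94166 years.
Modified duration = D_Mac / (1 + y) = 1.94166 / 1.02225 = 1.89939 years.

1.8994 years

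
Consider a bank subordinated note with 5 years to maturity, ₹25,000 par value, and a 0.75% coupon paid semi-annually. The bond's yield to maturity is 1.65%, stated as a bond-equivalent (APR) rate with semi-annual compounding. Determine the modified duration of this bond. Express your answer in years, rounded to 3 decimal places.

4.874 years

Periodic yield y = 0.00825. First find Macaulay duration:
  t   CF        PV=CF/(1+0.00825)^t    t·PV
  1        93.75        92.9829        92.9829
  2        93.75        92.2221       184.4441
  3        93.75        91.4675       274.4024
  4        93.75        90.7190       362.8761
  5        93.75        89.9767       449.8836
  6        93.75        89.2405       535.4429
  7        93.75        88.5103       619.5719
  8        93.75        87.7860       702.2883
  9        93.75        87.0677       783.6095
  10   25,093.75    23,114.4338   231,144.3383
  Σ                 23,924.4065   235,149.8399
P = 23,924.4065; Macaulay duration = 235,149.8399 / 23,924.4065 = 9.82887 half-year periods = 4.91443 years.
Modified duration = D_Mac / (1 + y) = 4.91443 / 1.00825 = 4.87422 years.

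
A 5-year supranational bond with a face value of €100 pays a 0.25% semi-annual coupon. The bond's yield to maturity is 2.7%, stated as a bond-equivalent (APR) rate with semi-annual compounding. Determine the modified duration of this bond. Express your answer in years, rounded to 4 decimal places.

Periodic yield y = 0.0135. First find Macaulay duration:
  t   CF        PV=CF/(1+0.0135)^t    t·PV
  1        0.125         0.1233         0.1233
  2        0.125         0.1217         0.2434
  3        0.125         0.1201         0.3602
  4        0.125         0.1185         0.4739
  5        0.125         0.1169         0.5845
  6        0.125         0.1153         0.6920
  7        0.125         0.1138         0.7966
  8        0.125         0.1123         0.8983
  9        0.125         0.1108         0.9971
  10     100.125        87.5598       875.5985
  Σ                     88.6125       880.7678
P = 88.6125; Macaulay duration = 880.7678 / 88.6125 = 9.93954 half-year periods = 4.96977 years.
Modified duration = D_Mac / (1 + y) = 4.96977 / 1.0135 = 4.90357 years.

4.9036 years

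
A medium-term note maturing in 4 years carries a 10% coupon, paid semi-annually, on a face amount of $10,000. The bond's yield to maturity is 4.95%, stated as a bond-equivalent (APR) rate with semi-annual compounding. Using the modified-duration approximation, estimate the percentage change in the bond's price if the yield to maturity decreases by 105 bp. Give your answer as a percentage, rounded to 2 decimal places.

Periodic yield y = 0.02475. Modified duration first:
  t   CF        PV=CF/(1+0.02475)^t    t·PV
  1       500.00       487.9239       487.9239
  2       500.00       476.1394       952.2789
  3       500.00       464.6396     1,393.9188
  4       500.00       453.4175     1,813.6701
  5       500.00       442.4665     2,212.3324
  6       500.00       431.7799     2,590.6795
  7       500.00       421.3515     2,949.4603
  8    10,500.00     8,634.6728    69,077.3821
  Σ                 11,812.3911    81,477.6459
P = 11,812.3911; D_Mac = 6.89764 half-year periods = 3.44882 yrs; D_mod = 3.44882/(1+0.02475) = 3.36552 yrs.
ΔP/P ≈ -D_mod · Δy = -3.36552 × (-0.0105) = +0.035338 = +3.5338%.

+3.53%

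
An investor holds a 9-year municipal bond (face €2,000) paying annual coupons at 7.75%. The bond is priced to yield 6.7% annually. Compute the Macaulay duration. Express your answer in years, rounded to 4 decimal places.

Periodic yield y = 0.067. Discount each cash flow and weight by its year:
  t   CF        PV=CF/(1+0.067)^t    t·PV
  1       155.00       145.2671       145.2671
  2       155.00       136.1454       272.2907
  3       155.00       127.5964       382.7892
  4       155.00       119.5843       478.3370
  5       155.00       112.0752       560.3761
  6       155.00       105.0377       630.2262
  7       155.00        98.4421       689.0945
  8       155.00        92.2606       738.0849
  9     2,155.00     1,202.1745    10,819.5702
  Σ                  2,138.5832    14,716.0360
Price P = Σ PV = 2,138.5832.
Macaulay duration = Σ(t·PV) / P = 14,716.0360 / 2,138.5832 = 6.88121 years.

6.8812 years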